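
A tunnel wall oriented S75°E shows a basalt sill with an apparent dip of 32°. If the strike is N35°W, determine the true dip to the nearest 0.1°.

44.2°

β = acute angle between strike N35°W and section S75°E = 40°.
tan(true dip) = tan 32° / sin 40° = 0.9721
true dip = arctan 0.9721 = 44.19°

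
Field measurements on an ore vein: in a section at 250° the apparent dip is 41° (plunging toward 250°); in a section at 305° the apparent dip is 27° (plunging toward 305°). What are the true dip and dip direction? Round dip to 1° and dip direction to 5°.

Represent each trace as a vector plunging at its apparent dip toward its trend (east-north-up frame): v₁ = (-0.709, -0.258, -0.656), v₂ = (-0.730, 0.511, -0.454).
The plane normal is n = v₁ × v₂ ∝ (-0.452, -0.157, 0.551).
tan δ = √(n_x²+n_y²)/n_z = 0.479/0.551, so δ = 41.0°.
Dip direction = azimuth of (n_x, n_y) = atan2(-0.452, -0.157) = 251°.

true dip 41°, dip direction 250°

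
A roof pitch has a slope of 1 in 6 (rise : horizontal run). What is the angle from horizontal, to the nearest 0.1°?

tan θ = 1/6 = 0.1667
θ = arctan(0.1667) = 9.46°

9.5°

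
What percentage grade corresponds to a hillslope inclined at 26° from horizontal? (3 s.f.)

48.8%

grade % = 100 × tan 26° = 100 × 0.4877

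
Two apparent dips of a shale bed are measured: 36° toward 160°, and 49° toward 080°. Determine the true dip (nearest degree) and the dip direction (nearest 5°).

The two traces are lines in the plane: v₁ = (sin 160°·cos 36°, cos 160°·cos 36°, −sin 36°), v₂ = (sin 80°·cos 49°, cos 80°·cos 49°, −sin 49°).
The plane normal is n = v₁ × v₂ ∝ (0.641, -0.171, 0.523).
True dip = arccos(n_z / |n|) = arccos(0.6190) = 51.8°.
The horizontal component of n points toward azimuth atan2(n_x, n_y) = 105°, the dip direction.

true dip 52°, dip direction 105°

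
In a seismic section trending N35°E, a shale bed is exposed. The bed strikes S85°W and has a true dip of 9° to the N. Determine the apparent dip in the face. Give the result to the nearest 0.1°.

The section lies 50° from the strike.
tan α = tan 9° × sin 50° = 0.1584 × 0.7660 = 0.1213
apparent dip = arctan 0.1213 = 6.92°

6.9°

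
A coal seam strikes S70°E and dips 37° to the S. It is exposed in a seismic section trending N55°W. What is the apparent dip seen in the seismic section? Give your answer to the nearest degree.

Angle between strike (S70°E) and section (N55°W): β = 15°.
tan α = tan 37° × sin 15° = 0.7536 × 0.2588 = 0.1950
α = arctan(0.1950) = 11.04°

11°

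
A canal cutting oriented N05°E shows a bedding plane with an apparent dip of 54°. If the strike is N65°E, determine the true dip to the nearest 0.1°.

The section is 60° from the strike.
tan(true dip) = tan 54° / sin 60° = 1.5893
δ = arctan(1.5893) = 57.82°

57.8°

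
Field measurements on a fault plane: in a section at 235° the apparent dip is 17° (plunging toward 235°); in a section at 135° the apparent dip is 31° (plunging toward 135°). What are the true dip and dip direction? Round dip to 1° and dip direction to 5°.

true dip 36°, dip direction 170°

Each apparent-dip line lies in the plane. As unit vectors (x east, y north, z up), v₁ plunges 17°→235° and v₂ plunges 31°→135°.
Cross product v₁ × v₂ gives the pole to the plane: n ∝ (0.105, -0.581, 0.807).
True dip = arccos(n_z / |n|) = arccos(0.8073) = 36.2°.
Dip direction = azimuth of (n_x, n_y) = atan2(0.105, -0.581) = 170°.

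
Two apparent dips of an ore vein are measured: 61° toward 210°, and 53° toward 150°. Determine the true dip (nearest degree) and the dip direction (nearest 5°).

true dip 62°, dip direction 195°

Each apparent-dip line lies in the plane. As unit vectors (x east, y north, z up), v₁ plunges 61°→210° and v₂ plunges 53°→150°.
The plane normal is n = v₁ × v₂ ∝ (-0.121, -0.457, 0.253).
Dip δ = arctan(|n_h|/n_z) = arctan(0.472/0.253) = 61.9°.
The horizontal component of n points toward azimuth atan2(n_x, n_y) = 195°, the dip direction.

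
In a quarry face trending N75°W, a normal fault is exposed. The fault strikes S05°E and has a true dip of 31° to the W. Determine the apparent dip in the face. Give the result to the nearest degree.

29°

Angle between strike (S05°E) and section (N75°W): β = 70°.
tan α = tan 31° × sin 70° = 0.6009 × 0.9397 = 0.5646
α = arctan(0.5646) = 29.45°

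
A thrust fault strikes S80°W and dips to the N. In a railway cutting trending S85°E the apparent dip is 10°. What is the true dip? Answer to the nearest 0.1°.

The section is 15° from the strike.
tan(true dip) = tan 10° / sin 15° = 0.6813
δ = arctan(0.6813) = 34.27°

34.3°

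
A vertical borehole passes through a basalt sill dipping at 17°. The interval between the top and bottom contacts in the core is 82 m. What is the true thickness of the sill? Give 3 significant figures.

True thickness t = h · cos(dip) = 82 × cos 17°
t = 82 × 0.9563 = 78.417 m

78.4 m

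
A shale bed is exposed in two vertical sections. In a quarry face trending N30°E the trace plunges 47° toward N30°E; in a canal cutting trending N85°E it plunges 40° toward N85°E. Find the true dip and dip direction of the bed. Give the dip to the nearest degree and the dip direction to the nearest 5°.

The two traces are lines in the plane: v₁ = (sin 30°·cos 47°, cos 30°·cos 47°, −sin 47°), v₂ = (sin 85°·cos 40°, cos 85°·cos 40°, −sin 40°).
Cross product v₁ × v₂ gives the pole to the plane: n ∝ (0.331, 0.339, 0.428).
Dip δ = arctan(|n_h|/n_z) = arctan(0.474/0.428) = 47.9°.
The horizontal component of n points toward azimuth atan2(n_x, n_y) = 44°, the dip direction.

true dip 48°, dip direction 045°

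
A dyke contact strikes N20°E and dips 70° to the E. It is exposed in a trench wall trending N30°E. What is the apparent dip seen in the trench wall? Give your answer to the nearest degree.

26°

Angle between strike (N20°E) and section (N30°E): β = 10°.
tan α = tan 70° × sin 10° = 2.7475 × 0.1736 = 0.4771
α = arctan(0.4771) = 25.51°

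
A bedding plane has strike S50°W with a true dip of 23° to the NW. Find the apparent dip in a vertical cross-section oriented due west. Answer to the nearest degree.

The strike is S50°W and the section trends due west; the acute angle between them is β = 40°.
tan α = tan 23° × sin 40° = 0.4245 × 0.6428 = 0.2728
apparent dip = arctan 0.2728 = 15.26°

15°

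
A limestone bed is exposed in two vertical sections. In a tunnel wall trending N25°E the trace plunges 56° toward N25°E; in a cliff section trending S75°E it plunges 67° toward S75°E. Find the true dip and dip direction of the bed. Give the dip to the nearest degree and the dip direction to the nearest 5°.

true dip 69°, dip direction 080°

The two traces are lines in the plane: v₁ = (sin 25°·cos 56°, cos 25°·cos 56°, −sin 56°), v₂ = (sin 105°·cos 67°, cos 105°·cos 67°, −sin 67°).
Cross product v₁ × v₂ gives the pole to the plane: n ∝ (0.550, 0.095, 0.215).
tan δ = √(n_x²+n_y²)/n_z = 0.559/0.215, so δ = 68.9°.
Dip direction = azimuth of (n_x, n_y) = atan2(0.550, 0.095) = 80°.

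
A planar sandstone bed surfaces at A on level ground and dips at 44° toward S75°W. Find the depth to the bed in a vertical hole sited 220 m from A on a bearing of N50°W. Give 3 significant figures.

122 m

The hole lies 55° from the dip direction, so the down-dip offset is 220 × cos 55° = 126.19 m.
Depth = down-dip offset × tan(dip) = 126.19 × tan 44° = 126.19 × 0.9657
Depth = 121.86 m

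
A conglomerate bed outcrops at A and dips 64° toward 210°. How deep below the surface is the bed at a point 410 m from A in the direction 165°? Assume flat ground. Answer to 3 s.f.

The hole lies 45° from the dip direction, so the down-dip offset is 410 × cos 45° = 289.91 m.
Depth = down-dip offset × tan(dip) = 289.91 × tan 64° = 289.91 × 2.0503
Depth = 594.41 m

594 m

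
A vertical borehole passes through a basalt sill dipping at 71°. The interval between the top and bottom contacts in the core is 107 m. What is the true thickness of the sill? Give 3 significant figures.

True thickness t = h · cos(dip) = 107 × cos 71°
t = 107 × 0.3256 = 34.836 m

34.8 m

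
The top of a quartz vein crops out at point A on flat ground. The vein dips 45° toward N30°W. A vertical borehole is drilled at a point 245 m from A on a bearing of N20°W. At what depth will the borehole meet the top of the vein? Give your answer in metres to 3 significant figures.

241 m

The hole lies 10° from the dip direction, so the down-dip offset is 245 × cos 10° = 241.28 m.
Depth = down-dip offset × tan(dip) = 241.28 × tan 45° = 241.28 × 1.0000
Depth = 241.28 m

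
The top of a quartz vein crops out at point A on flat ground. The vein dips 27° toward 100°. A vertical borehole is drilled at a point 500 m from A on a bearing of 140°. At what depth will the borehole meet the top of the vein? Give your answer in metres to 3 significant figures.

195 m

The hole lies 40° from the dip direction, so the down-dip offset is 500 × cos 40° = 383.02 m.
Depth = down-dip offset × tan(dip) = 383.02 × tan 27° = 383.02 × 0.5095
Depth = 195.16 m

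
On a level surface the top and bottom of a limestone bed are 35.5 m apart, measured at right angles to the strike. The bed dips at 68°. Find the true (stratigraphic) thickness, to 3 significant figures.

True thickness t = w · sin(dip) = 35.5 × sin 68°
t = 35.5 × 0.9272 = 32.915 m

32.9 m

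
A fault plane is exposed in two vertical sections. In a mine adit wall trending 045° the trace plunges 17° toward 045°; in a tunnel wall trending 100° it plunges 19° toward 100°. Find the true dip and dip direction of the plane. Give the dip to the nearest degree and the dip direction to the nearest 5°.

Each apparent-dip line lies in the plane. As unit vectors (x east, y north, z up), v₁ plunges 17°→045° and v₂ plunges 19°→100°.
The plane normal is n = v₁ × v₂ ∝ (0.268, 0.052, 0.741).
Dip δ = arctan(|n_h|/n_z) = arctan(0.273/0.741) = 20.2°.
Dip direction = atan2(0.268, 0.052) = 79° (azimuth of n's horizontal projection).

true dip 20°, dip direction 080°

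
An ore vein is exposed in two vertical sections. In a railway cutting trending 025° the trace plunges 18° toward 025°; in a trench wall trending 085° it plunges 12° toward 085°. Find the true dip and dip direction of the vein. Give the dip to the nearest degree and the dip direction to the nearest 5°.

true dip 18°, dip direction 035°

The two traces are lines in the plane: v₁ = (sin 25°·cos 18°, cos 25°·cos 18°, −sin 18°), v₂ = (sin 85°·cos 12°, cos 85°·cos 12°, −sin 12°).
Cross product v₁ × v₂ gives the pole to the plane: n ∝ (0.153, 0.218, 0.806).
Dip δ = arctan(|n_h|/n_z) = arctan(0.266/0.806) = 18.3°.
Dip direction = azimuth of (n_x, n_y) = atan2(0.153, 0.218) = 35°.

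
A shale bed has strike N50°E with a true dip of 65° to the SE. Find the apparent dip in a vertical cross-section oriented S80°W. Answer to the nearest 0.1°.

47.0°

The strike is N50°E and the section trends S80°W; the acute angle between them is β = 30°.
tan(apparent dip) = tan 65° · sin 30° = 1.0723
apparent dip = arctan 1.0723 = 47.00°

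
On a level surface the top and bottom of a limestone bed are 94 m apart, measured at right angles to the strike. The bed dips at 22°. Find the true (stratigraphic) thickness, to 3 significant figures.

35.2 m

True thickness t = w · sin(dip) = 94 × sin 22°
t = 94 × 0.3746 = 35.213 m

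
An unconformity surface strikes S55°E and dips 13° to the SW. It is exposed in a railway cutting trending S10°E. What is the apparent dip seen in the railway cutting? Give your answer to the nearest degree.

9°

Angle between strike (S55°E) and section (S10°E): β = 45°.
tan α = tan 13° × sin 45° = 0.2309 × 0.7071 = 0.1632
apparent dip = arctan 0.1632 = 9.27°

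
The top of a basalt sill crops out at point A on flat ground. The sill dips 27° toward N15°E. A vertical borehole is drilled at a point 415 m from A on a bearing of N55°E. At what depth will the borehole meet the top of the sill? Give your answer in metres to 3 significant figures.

162 m

The hole lies 40° from the dip direction, so the down-dip offset is 415 × cos 40° = 317.91 m.
Depth = down-dip offset × tan(dip) = 317.91 × tan 27° = 317.91 × 0.5095
Depth = 161.98 m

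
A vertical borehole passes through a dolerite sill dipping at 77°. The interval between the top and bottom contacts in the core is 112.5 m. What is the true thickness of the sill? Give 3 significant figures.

25.3 m

True thickness t = h · cos(dip) = 112.5 × cos 77°
t = 112.5 × 0.2250 = 25.307 m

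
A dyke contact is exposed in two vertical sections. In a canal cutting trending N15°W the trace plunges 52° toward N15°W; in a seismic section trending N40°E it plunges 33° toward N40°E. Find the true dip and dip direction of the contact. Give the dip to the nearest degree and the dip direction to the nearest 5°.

Represent each trace as a vector plunging at its apparent dip toward its trend (east-north-up frame): v₁ = (-0.159, 0.595, -0.788), v₂ = (0.539, 0.642, -0.545).
The plane normal is n = v₁ × v₂ ∝ (-0.182, 0.512, 0.423).
True dip = arccos(n_z / |n|) = arccos(0.6144) = 52.1°.
Dip direction = atan2(-0.182, 0.512) = 340° (azimuth of n's horizontal projection).

true dip 52°, dip direction 340°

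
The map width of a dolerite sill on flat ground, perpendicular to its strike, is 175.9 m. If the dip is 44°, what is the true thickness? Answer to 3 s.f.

122 m

True thickness t = w · sin(dip) = 175.9 × sin 44°
t = 175.9 × 0.6947 = 122.190 m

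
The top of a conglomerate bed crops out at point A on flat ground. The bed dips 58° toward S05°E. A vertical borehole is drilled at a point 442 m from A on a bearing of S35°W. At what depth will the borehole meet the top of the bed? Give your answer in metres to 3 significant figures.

The hole lies 40° from the dip direction, so the down-dip offset is 442 × cos 40° = 338.59 m.
Depth = down-dip offset × tan(dip) = 338.59 × tan 58° = 338.59 × 1.6003
Depth = 541.86 m

542 m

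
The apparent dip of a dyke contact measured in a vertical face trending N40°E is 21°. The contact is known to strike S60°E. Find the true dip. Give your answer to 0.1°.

The section is 80° from the strike.
tan δ = tan α / sin β = tan 21° / sin 80° = 0.3839 / 0.9848 = 0.3898
δ = arctan(0.3898) = 21.30°

21.3°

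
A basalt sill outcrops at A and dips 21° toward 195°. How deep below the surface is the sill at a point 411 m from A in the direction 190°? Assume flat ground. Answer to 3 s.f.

The hole lies 5° from the dip direction, so the down-dip offset is 411 × cos 5° = 409.44 m.
Depth = down-dip offset × tan(dip) = 409.44 × tan 21° = 409.44 × 0.3839
Depth = 157.17 m

157 m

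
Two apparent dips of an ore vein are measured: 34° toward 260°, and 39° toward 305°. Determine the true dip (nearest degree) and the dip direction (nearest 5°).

Represent each trace as a vector plunging at its apparent dip toward its trend (east-north-up frame): v₁ = (-0.816, -0.144, -0.559), v₂ = (-0.637, 0.446, -0.629).
Cross product v₁ × v₂ gives the pole to the plane: n ∝ (-0.340, 0.158, 0.456).
Dip δ = arctan(|n_h|/n_z) = arctan(0.375/0.456) = 39.4°.
The horizontal component of n points toward azimuth atan2(n_x, n_y) = 295°, the dip direction.

true dip 39°, dip direction 295°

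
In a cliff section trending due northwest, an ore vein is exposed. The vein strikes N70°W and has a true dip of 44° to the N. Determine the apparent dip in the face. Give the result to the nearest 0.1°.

The strike is N70°W and the section trends due northwest; the acute angle between them is β = 25°.
tan α = tan 44° × sin 25° = 0.9657 × 0.4226 = 0.4081
apparent dip = arctan 0.4081 = 22.20°

22.2°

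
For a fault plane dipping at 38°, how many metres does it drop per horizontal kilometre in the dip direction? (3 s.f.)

drop per km = 1000 × tan 38° = 1000 × 0.7813

781 m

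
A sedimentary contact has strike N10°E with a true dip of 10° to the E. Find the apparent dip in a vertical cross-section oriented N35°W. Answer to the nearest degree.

The strike is N10°E and the section trends N35°W; the acute angle between them is β = 45°.
tan(apparent dip) = tan 10° · sin 45° = 0.1247
apparent dip = arctan 0.1247 = 7.11°

7°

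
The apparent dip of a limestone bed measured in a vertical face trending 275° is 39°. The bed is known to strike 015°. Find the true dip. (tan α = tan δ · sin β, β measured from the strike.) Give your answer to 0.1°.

39.4°

β = acute angle between strike 015° and section 275° = 80°.
tan δ = tan α / sin β = tan 39° / sin 80° = 0.8098 / 0.9848 = 0.8223
true dip = arctan 0.8223 = 39.43°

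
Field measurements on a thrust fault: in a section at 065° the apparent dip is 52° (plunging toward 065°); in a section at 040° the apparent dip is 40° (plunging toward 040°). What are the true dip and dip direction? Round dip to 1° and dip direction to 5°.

Each apparent-dip line lies in the plane. As unit vectors (x east, y north, z up), v₁ plunges 52°→065° and v₂ plunges 40°→040°.
Cross product v₁ × v₂ gives the pole to the plane: n ∝ (0.295, -0.029, 0.199).
tan δ = √(n_x²+n_y²)/n_z = 0.297/0.199, so δ = 56.1°.
Dip direction = azimuth of (n_x, n_y) = atan2(0.295, -0.029) = 96°.

true dip 56°, dip direction 095°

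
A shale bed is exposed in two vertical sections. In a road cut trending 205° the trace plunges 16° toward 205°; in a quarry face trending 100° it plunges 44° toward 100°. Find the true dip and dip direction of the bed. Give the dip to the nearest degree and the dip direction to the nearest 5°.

Represent each trace as a vector plunging at its apparent dip toward its trend (east-north-up frame): v₁ = (-0.406, -0.871, -0.276), v₂ = (0.708, -0.125, -0.695).
The plane normal is n = v₁ × v₂ ∝ (0.571, -0.477, 0.668).
True dip = arccos(n_z / |n|) = arccos(0.6680) = 48.1°.
Dip direction = azimuth of (n_x, n_y) = atan2(0.571, -0.477) = 130°.

true dip 48°, dip direction 130°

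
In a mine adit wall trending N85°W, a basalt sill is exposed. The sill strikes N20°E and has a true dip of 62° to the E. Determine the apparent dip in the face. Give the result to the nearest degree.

61°

The strike is N20°E and the section trends N85°W; the acute angle between them is β = 75°.
tan α = tan 62° × sin 75° = 1.8807 × 0.9659 = 1.8166
apparent dip = arctan 1.8166 = 61.17°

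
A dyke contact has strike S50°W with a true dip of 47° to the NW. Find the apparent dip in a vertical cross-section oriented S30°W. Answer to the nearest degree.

The section lies 20° from the strike.
tan(apparent dip) = tan 47° · sin 20° = 0.3668
apparent dip = arctan 0.3668 = 20.14°

20°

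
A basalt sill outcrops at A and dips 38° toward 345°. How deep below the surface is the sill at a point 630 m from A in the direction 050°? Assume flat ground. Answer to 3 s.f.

208 m

The hole lies 65° from the dip direction, so the down-dip offset is 630 × cos 65° = 266.25 m.
Depth = down-dip offset × tan(dip) = 266.25 × tan 38° = 266.25 × 0.7813
Depth = 208.02 m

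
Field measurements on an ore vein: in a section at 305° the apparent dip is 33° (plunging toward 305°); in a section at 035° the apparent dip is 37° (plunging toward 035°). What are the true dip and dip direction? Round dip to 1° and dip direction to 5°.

Each apparent-dip line lies in the plane. As unit vectors (x east, y north, z up), v₁ plunges 33°→305° and v₂ plunges 37°→035°.
n = v₁ × v₂ = (-0.067, 0.663, 0.670) (taken with n_z > 0).
Dip δ = arctan(|n_h|/n_z) = arctan(0.666/0.670) = 44.8°.
Dip direction = atan2(-0.067, 0.663) = 354° (azimuth of n's horizontal projection).

true dip 45°, dip direction 355°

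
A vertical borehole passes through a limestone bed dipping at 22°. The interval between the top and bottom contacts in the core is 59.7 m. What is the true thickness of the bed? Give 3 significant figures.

True thickness t = h · cos(dip) = 59.7 × cos 22°
t = 59.7 × 0.9272 = 55.353 m

55.4 m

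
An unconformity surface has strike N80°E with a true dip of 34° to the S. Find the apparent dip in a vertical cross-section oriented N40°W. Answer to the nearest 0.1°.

The section lies 60° from the strike.
tan α = tan 34° × sin 60° = 0.6745 × 0.8660 = 0.5841
α = arctan(0.5841) = 30.29°

30.3°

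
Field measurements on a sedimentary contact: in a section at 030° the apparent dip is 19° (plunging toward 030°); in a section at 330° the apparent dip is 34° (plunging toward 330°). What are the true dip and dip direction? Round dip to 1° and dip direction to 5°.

true dip 34°, dip direction 330°

The two traces are lines in the plane: v₁ = (sin 30°·cos 19°, cos 30°·cos 19°, −sin 19°), v₂ = (sin 330°·cos 34°, cos 330°·cos 34°, −sin 34°).
The plane normal is n = v₁ × v₂ ∝ (-0.224, 0.399, 0.679).
True dip = arccos(n_z / |n|) = arccos(0.8290) = 34.0°.
Dip direction = atan2(-0.224, 0.399) = 331° (azimuth of n's horizontal projection).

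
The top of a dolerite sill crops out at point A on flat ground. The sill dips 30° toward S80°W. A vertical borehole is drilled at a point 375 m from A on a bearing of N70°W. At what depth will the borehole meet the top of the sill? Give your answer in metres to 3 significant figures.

The hole lies 30° from the dip direction, so the down-dip offset is 375 × cos 30° = 324.76 m.
Depth = down-dip offset × tan(dip) = 324.76 × tan 30° = 324.76 × 0.5774
Depth = 187.50 m

188 m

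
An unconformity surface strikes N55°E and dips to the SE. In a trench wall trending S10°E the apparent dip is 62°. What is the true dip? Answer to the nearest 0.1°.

64.3°

β = acute angle between strike N55°E and section S10°E = 65°.
tan(true dip) = tan 62° / sin 65° = 2.0752
true dip = arctan 2.0752 = 64.27°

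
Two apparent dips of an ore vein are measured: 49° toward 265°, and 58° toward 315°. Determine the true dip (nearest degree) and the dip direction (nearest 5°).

Represent each trace as a vector plunging at its apparent dip toward its trend (east-north-up frame): v₁ = (-0.654, -0.057, -0.755), v₂ = (-0.375, 0.375, -0.848).
The plane normal is n = v₁ × v₂ ∝ (-0.331, 0.271, 0.266).
Dip δ = arctan(|n_h|/n_z) = arctan(0.428/0.266) = 58.1°.
Dip direction = atan2(-0.331, 0.271) = 309° (azimuth of n's horizontal projection).

true dip 58°, dip direction 310°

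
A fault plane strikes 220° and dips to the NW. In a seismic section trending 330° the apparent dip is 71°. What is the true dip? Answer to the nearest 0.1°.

72.1°

β = acute angle between strike 220° and section 330° = 70°.
tan(true dip) = tan 71° / sin 70° = 3.0906
true dip = arctan 3.0906 = 72.07°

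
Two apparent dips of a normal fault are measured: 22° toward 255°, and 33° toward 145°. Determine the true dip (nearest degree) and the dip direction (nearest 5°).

true dip 43°, dip direction 190°

Each apparent-dip line lies in the plane. As unit vectors (x east, y north, z up), v₁ plunges 22°→255° and v₂ plunges 33°→145°.
Cross product v₁ × v₂ gives the pole to the plane: n ∝ (-0.127, -0.668, 0.731).
tan δ = √(n_x²+n_y²)/n_z = 0.680/0.731, so δ = 42.9°.
Dip direction = atan2(-0.127, -0.668) = 191° (azimuth of n's horizontal projection).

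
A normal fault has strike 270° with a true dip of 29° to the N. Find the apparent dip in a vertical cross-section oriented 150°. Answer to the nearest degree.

The section lies 60° from the strike.
tan α = tan 29° × sin 60° = 0.5543 × 0.8660 = 0.4800
apparent dip = arctan 0.4800 = 25.64°

26°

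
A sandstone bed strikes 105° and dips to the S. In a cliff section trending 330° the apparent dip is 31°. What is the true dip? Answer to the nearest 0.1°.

β = acute angle between strike 105° and section 330° = 45°.
tan(true dip) = tan 31° / sin 45° = 0.8497
δ = arctan(0.8497) = 40.36°

40.4°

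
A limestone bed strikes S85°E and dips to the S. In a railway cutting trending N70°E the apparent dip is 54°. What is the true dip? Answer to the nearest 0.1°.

72.9°

β = acute angle between strike S85°E and section N70°E = 25°.
tan(true dip) = tan 54° / sin 25° = 3.2568
δ = arctan(3.2568) = 72.93°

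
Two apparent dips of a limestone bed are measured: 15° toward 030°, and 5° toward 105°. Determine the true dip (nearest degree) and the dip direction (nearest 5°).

true dip 15°, dip direction 035°

Represent each trace as a vector plunging at its apparent dip toward its trend (east-north-up frame): v₁ = (0.483, 0.837, -0.259), v₂ = (0.962, -0.258, -0.087).
Cross product v₁ × v₂ gives the pole to the plane: n ∝ (0.140, 0.207, 0.929).
tan δ = √(n_x²+n_y²)/n_z = 0.250/0.929, so δ = 15.0°.
The horizontal component of n points toward azimuth atan2(n_x, n_y) = 34°, the dip direction.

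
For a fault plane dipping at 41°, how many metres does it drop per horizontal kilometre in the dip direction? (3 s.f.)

drop per km = 1000 × tan 41° = 1000 × 0.8693

869 m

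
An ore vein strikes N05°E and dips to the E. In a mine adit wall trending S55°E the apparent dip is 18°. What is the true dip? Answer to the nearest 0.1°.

The section is 60° from the strike.
tan(true dip) = tan 18° / sin 60° = 0.3752
δ = arctan(0.3752) = 20.57°

20.6°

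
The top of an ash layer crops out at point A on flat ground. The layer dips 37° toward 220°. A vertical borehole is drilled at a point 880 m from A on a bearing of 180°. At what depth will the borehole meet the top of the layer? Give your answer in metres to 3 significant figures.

The hole lies 40° from the dip direction, so the down-dip offset is 880 × cos 40° = 674.12 m.
Depth = down-dip offset × tan(dip) = 674.12 × tan 37° = 674.12 × 0.7536
Depth = 507.99 m

508 m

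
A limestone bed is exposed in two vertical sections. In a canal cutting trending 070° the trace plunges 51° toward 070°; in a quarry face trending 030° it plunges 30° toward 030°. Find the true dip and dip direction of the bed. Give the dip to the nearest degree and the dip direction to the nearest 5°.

true dip 54°, dip direction 095°

The two traces are lines in the plane: v₁ = (sin 70°·cos 51°, cos 70°·cos 51°, −sin 51°), v₂ = (sin 30°·cos 30°, cos 30°·cos 30°, −sin 30°).
Cross product v₁ × v₂ gives the pole to the plane: n ∝ (0.475, -0.041, 0.350).
Dip δ = arctan(|n_h|/n_z) = arctan(0.477/0.350) = 53.7°.
Dip direction = atan2(0.475, -0.041) = 95° (azimuth of n's horizontal projection).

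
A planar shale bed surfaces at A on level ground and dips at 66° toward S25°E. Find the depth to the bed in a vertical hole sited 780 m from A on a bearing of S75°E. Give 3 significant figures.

The hole lies 50° from the dip direction, so the down-dip offset is 780 × cos 50° = 501.37 m.
Depth = down-dip offset × tan(dip) = 501.37 × tan 66° = 501.37 × 2.2460
Depth = 1126.11 m

1130 m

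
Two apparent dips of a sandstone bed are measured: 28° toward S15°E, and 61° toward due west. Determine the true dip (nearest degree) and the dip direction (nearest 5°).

true dip 64°, dip direction 240°

Represent each trace as a vector plunging at its apparent dip toward its trend (east-north-up frame): v₁ = (0.229, -0.853, -0.469), v₂ = (-0.485, -0.000, -0.875).
The plane normal is n = v₁ × v₂ ∝ (-0.746, -0.427, 0.413).
tan δ = √(n_x²+n_y²)/n_z = 0.860/0.413, so δ = 64.3°.
Dip direction = azimuth of (n_x, n_y) = atan2(-0.746, -0.427) = 240°.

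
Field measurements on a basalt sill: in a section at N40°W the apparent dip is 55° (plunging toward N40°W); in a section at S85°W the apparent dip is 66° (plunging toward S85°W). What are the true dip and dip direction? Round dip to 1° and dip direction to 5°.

Each apparent-dip line lies in the plane. As unit vectors (x east, y north, z up), v₁ plunges 55°→N40°W and v₂ plunges 66°→S85°W.
Cross product v₁ × v₂ gives the pole to the plane: n ∝ (-0.430, -0.005, 0.191).
True dip = arccos(n_z / |n|) = arccos(0.4058) = 66.1°.
Dip direction = atan2(-0.430, -0.005) = 269° (azimuth of n's horizontal projection).

true dip 66°, dip direction 270°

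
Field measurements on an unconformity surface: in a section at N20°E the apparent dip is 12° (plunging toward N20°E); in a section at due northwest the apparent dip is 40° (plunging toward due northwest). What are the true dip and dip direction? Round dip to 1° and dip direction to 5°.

true dip 40°, dip direction 305°

Each apparent-dip line lies in the plane. As unit vectors (x east, y north, z up), v₁ plunges 12°→N20°E and v₂ plunges 40°→due northwest.
The plane normal is n = v₁ × v₂ ∝ (-0.478, 0.328, 0.679).
tan δ = √(n_x²+n_y²)/n_z = 0.580/0.679, so δ = 40.5°.
The horizontal component of n points toward azimuth atan2(n_x, n_y) = 304°, the dip direction.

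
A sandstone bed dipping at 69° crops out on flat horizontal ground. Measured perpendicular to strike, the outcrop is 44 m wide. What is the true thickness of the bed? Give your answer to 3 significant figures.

True thickness t = w · sin(dip) = 44 × sin 69°
t = 44 × 0.9336 = 41.078 m

41.1 m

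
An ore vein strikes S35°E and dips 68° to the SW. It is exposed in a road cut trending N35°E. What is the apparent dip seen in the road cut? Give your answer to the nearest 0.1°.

The section lies 70° from the strike.
tan α = tan 68° × sin 70° = 2.4751 × 0.9397 = 2.3258
α = arctan(2.3258) = 66.73°

66.7°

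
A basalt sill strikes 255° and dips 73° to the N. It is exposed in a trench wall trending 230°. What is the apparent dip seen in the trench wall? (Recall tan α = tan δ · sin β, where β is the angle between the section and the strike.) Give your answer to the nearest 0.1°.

54.1°

The strike is 255° and the section trends 230°; the acute angle between them is β = 25°.
tan α = tan 73° × sin 25° = 3.2709 × 0.4226 = 1.3823
apparent dip = arctan 1.3823 = 54.12°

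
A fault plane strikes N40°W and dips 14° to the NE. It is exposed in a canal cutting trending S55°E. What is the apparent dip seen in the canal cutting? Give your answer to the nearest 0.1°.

The section lies 15° from the strike.
tan α = tan 14° × sin 15° = 0.2493 × 0.2588 = 0.0645
apparent dip = arctan 0.0645 = 3.69°

3.7°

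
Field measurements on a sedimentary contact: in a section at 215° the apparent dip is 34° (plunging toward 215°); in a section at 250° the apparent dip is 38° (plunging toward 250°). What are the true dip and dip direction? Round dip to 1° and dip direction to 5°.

Represent each trace as a vector plunging at its apparent dip toward its trend (east-north-up frame): v₁ = (-0.476, -0.679, -0.559), v₂ = (-0.740, -0.270, -0.616).
The plane normal is n = v₁ × v₂ ∝ (-0.267, -0.121, 0.375).
tan δ = √(n_x²+n_y²)/n_z = 0.294/0.375, so δ = 38.1°.
Dip direction = azimuth of (n_x, n_y) = atan2(-0.267, -0.121) = 246°.

true dip 38°, dip direction 245°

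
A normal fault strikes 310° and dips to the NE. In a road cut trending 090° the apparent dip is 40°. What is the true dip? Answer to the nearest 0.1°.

52.5°

β = acute angle between strike 310° and section 090° = 40°.
tan(true dip) = tan 40° / sin 40° = 1.3054
δ = arctan(1.3054) = 52.55°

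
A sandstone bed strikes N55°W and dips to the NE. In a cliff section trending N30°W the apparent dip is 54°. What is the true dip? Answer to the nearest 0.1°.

The section is 25° from the strike.
tan δ = tan α / sin β = tan 54° / sin 25° = 1.3764 / 0.4226 = 3.2568
δ = arctan(3.2568) = 72.93°

72.9°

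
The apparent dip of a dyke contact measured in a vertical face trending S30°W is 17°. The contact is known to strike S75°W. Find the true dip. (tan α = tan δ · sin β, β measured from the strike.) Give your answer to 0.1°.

23.4°

β = acute angle between strike S75°W and section S30°W = 45°.
tan(true dip) = tan 17° / sin 45° = 0.4324
true dip = arctan 0.4324 = 23.38°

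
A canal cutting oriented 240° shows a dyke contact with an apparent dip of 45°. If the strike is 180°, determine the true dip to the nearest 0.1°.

49.1°

β = acute angle between strike 180° and section 240° = 60°.
tan(true dip) = tan 45° / sin 60° = 1.1547
δ = arctan(1.1547) = 49.11°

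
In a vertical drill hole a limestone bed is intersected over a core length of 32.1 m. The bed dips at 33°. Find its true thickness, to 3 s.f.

True thickness t = h · cos(dip) = 32.1 × cos 33°
t = 32.1 × 0.8387 = 26.921 m

26.9 m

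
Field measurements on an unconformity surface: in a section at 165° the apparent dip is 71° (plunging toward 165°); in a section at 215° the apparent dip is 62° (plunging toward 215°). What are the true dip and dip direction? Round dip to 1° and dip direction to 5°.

true dip 71°, dip direction 165°

The two traces are lines in the plane: v₁ = (sin 165°·cos 71°, cos 165°·cos 71°, −sin 71°), v₂ = (sin 215°·cos 62°, cos 215°·cos 62°, −sin 62°).
The plane normal is n = v₁ × v₂ ∝ (0.086, -0.329, 0.117).
True dip = arccos(n_z / |n|) = arccos(0.3256) = 71.0°.
The horizontal component of n points toward azimuth atan2(n_x, n_y) = 165°, the dip direction.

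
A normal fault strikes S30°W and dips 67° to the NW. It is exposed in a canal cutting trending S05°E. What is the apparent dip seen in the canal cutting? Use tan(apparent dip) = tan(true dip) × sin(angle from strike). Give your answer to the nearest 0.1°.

Angle between strike (S30°W) and section (S05°E): β = 35°.
tan α = tan 67° × sin 35° = 2.3559 × 0.5736 = 1.3513
apparent dip = arctan 1.3513 = 53.50°

53.5°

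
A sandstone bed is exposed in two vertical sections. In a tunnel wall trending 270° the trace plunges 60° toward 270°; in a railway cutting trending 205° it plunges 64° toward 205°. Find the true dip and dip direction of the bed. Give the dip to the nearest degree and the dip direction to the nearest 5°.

true dip 66°, dip direction 230°

Represent each trace as a vector plunging at its apparent dip toward its trend (east-north-up frame): v₁ = (-0.500, -0.000, -0.866), v₂ = (-0.185, -0.397, -0.899).
Cross product v₁ × v₂ gives the pole to the plane: n ∝ (-0.344, -0.289, 0.199).
True dip = arccos(n_z / |n|) = arccos(0.4044) = 66.1°.
The horizontal component of n points toward azimuth atan2(n_x, n_y) = 230°, the dip direction.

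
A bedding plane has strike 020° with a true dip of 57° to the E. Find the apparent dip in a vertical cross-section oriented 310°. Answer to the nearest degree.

The section lies 70° from the strike.
tan(apparent dip) = tan 57° · sin 70° = 1.4470
apparent dip = arctan 1.4470 = 55.35°

55°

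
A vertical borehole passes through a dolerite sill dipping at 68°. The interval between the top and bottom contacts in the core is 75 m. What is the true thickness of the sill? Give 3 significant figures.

True thickness t = h · cos(dip) = 75 × cos 68°
t = 75 × 0.3746 = 28.095 m

28.1 m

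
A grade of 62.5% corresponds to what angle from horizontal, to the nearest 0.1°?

32.0°

tan θ = 62.5/100 = 0.6250
θ = arctan(0.6250) = 32.01°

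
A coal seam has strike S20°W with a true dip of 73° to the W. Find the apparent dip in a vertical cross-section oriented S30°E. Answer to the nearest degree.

Angle between strike (S20°W) and section (S30°E): β = 50°.
tan(apparent dip) = tan 73° · sin 50° = 2.5056
apparent dip = arctan 2.5056 = 68.24°

68°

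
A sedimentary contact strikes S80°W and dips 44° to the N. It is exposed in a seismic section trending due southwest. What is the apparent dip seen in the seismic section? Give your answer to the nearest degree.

29°

The strike is S80°W and the section trends due southwest; the acute angle between them is β = 35°.
tan(apparent dip) = tan 44° · sin 35° = 0.5539
α = arctan(0.5539) = 28.98°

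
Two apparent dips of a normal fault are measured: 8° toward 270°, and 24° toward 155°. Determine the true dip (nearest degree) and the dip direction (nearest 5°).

The two traces are lines in the plane: v₁ = (sin 270°·cos 8°, cos 270°·cos 8°, −sin 8°), v₂ = (sin 155°·cos 24°, cos 155°·cos 24°, −sin 24°).
n = v₁ × v₂ = (-0.115, -0.457, 0.820) (taken with n_z > 0).
True dip = arccos(n_z / |n|) = arccos(0.8672) = 29.9°.
Dip direction = azimuth of (n_x, n_y) = atan2(-0.115, -0.457) = 194°.

true dip 30°, dip direction 195°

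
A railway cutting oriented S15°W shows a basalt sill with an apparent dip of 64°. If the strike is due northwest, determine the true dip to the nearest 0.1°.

The section is 60° from the strike.
tan(true dip) = tan 64° / sin 60° = 2.3675
δ = arctan(2.3675) = 67.10°

67.1°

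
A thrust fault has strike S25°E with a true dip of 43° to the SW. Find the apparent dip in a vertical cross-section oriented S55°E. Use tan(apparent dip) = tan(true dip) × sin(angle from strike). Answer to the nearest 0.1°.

Angle between strike (S25°E) and section (S55°E): β = 30°.
tan(apparent dip) = tan 43° · sin 30° = 0.4663
apparent dip = arctan 0.4663 = 25.00°

25.0°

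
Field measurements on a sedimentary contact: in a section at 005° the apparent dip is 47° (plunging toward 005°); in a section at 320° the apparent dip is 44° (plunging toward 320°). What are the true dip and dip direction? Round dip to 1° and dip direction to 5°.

Each apparent-dip line lies in the plane. As unit vectors (x east, y north, z up), v₁ plunges 47°→005° and v₂ plunges 44°→320°.
The plane normal is n = v₁ × v₂ ∝ (-0.069, 0.379, 0.347).
tan δ = √(n_x²+n_y²)/n_z = 0.386/0.347, so δ = 48.0°.
Dip direction = azimuth of (n_x, n_y) = atan2(-0.069, 0.379) = 350°.

true dip 48°, dip direction 350°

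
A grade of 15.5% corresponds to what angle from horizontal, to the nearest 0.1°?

8.8°

tan θ = 15.5/100 = 0.1550
θ = arctan(0.1550) = 8.81°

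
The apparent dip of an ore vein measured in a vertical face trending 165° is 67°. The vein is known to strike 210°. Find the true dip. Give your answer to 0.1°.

β = acute angle between strike 210° and section 165° = 45°.
tan δ = tan α / sin β = tan 67° / sin 45° = 2.3559 / 0.7071 = 3.3317
true dip = arctan 3.3317 = 73.29°

73.3°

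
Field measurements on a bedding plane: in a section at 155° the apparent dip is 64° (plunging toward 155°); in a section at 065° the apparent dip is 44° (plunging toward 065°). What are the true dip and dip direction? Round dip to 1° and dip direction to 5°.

true dip 66°, dip direction 130°

Each apparent-dip line lies in the plane. As unit vectors (x east, y north, z up), v₁ plunges 64°→155° and v₂ plunges 44°→065°.
Cross product v₁ × v₂ gives the pole to the plane: n ∝ (0.549, -0.457, 0.315).
Dip δ = arctan(|n_h|/n_z) = arctan(0.715/0.315) = 66.2°.
Dip direction = atan2(0.549, -0.457) = 130° (azimuth of n's horizontal projection).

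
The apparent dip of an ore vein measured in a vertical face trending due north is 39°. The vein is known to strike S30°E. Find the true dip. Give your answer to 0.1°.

58.3°

β = acute angle between strike S30°E and section due north = 30°.
tan δ = tan α / sin β = tan 39° / sin 30° = 0.8098 / 0.5000 = 1.6196
δ = arctan(1.6196) = 58.31°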